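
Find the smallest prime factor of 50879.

50879 is odd.
Digit sum 29, not divisible by 3.
Ends in 9: not divisible by 5.
7: 50879 = 7·7268 + 3
11: 50879 = 11·4625 + 4
13: 50879 = 13·3913 + 10
17: 50879 = 17·2992 + 15
19: 50879 = 19·2677 + 16
23: 50879 = 23·2212 + 3
29: 50879 = 29·1754 + 13
31: 50879 = 31·1641 + 8
37: 50879 = 37·1375 + 4
41: 50879 = 41·1240 + 39
43: 50879 = 43·1183 + 10
47: 50879 = 47·1082 + 25
53: 50879 = 53·959 + 52
59: 50879 = 59·862 + 21
61: 50879 = 61·834 + 5
67: 50879 = 67·759 + 26
71: 50879 = 71·716 + 43
73: 50879 = 73·696 + 71
79: 50879 = 79·644 + 3
83: 50879 = 83·613

83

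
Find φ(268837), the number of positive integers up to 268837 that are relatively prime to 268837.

255840

Factor: 268837 = 41 · 79 · 83.
φ(268837) = (41−1) · (79−1) · (83−1) = 40 · 78 · 82 = 255840.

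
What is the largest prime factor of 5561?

5561 = 67 · 83
83 is prime.
So 5561 = 67 · 83; the largest prime factor is 83.

83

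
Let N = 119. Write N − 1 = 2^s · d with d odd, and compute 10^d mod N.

119 − 1 = 118 = 2^1 · 59, so d = 59.
10^1 ≡ 10 (mod 119)
10^2 ≡ 10^2 = 100 ≡ 100 (mod 119)
10^4 ≡ 100^2 = 10000 ≡ 4 (mod 119)
10^8 ≡ 4^2 = 16 ≡ 16 (mod 119)
10^16 ≡ 16^2 = 256 ≡ 18 (mod 119)
10^32 ≡ 18^2 = 324 ≡ 86 (mod 119)
59 = 32 + 16 + 8 + 2 + 1 in binary powers of 2.
So 10^59 ≡ 86 · 18 · 16 · 100 · 10 ≡ 54 (mod 119).
Squaring chain: 54; never reaches −1, so base 10 is a Miller–Rabin witness that 119 is composite.

54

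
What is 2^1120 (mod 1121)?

2^1 ≡ 2 (mod 1121)
2^2 ≡ 2^2 = 4 ≡ 4 (mod 1121)
2^4 ≡ 4^2 = 16 ≡ 16 (mod 1121)
2^8 ≡ 16^2 = 256 ≡ 256 (mod 1121)
2^16 ≡ 256^2 = 65536 ≡ 518 (mod 1121)
2^32 ≡ 518^2 = 268324 ≡ 405 (mod 1121)
2^64 ≡ 405^2 = 164025 ≡ 359 (mod 1121)
2^128 ≡ 359^2 = 128881 ≡ 1087 (mod 1121)
2^256 ≡ 1087^2 = 1181569 ≡ 35 (mod 1121)
2^512 ≡ 35^2 = 1225 ≡ 104 (mod 1121)
2^1024 ≡ 104^2 = 10816 ≡ 727 (mod 1121)
1120 = 1024 + 64 + 32 in binary powers of 2.
So 2^1120 ≡ 727 · 359 · 405 ≡ 833 (mod 1121).
Since 833 ≠ 1, base 2 is a Fermat witness: 1121 is composite.

833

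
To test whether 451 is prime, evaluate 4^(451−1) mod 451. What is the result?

4^1 ≡ 4 (mod 451)
4^2 ≡ 4^2 = 16 ≡ 16 (mod 451)
4^4 ≡ 16^2 = 256 ≡ 256 (mod 451)
4^8 ≡ 256^2 = 65536 ≡ 141 (mod 451)
4^16 ≡ 141^2 = 19881 ≡ 37 (mod 451)
4^32 ≡ 37^2 = 1369 ≡ 16 (mod 451)
4^64 ≡ 16^2 = 256 ≡ 256 (mod 451)
4^128 ≡ 256^2 = 65536 ≡ 141 (mod 451)
4^256 ≡ 141^2 = 19881 ≡ 37 (mod 451)
450 = 256 + 128 + 64 + 2 in binary powers of 2.
So 4^450 ≡ 37 · 141 · 256 · 16 ≡ 1 (mod 451).
Since the result is 1, base 4 gives no evidence that 451 is composite.

1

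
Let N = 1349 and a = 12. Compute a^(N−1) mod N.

12^1 ≡ 12 (mod 1349)
12^2 ≡ 12^2 = 144 ≡ 144 (mod 1349)
12^4 ≡ 144^2 = 20736 ≡ 501 (mod 1349)
12^8 ≡ 501^2 = 251001 ≡ 87 (mod 1349)
12^16 ≡ 87^2 = 7569 ≡ 824 (mod 1349)
12^32 ≡ 824^2 = 678976 ≡ 429 (mod 1349)
12^64 ≡ 429^2 = 184041 ≡ 577 (mod 1349)
12^128 ≡ 577^2 = 332929 ≡ 1075 (mod 1349)
12^256 ≡ 1075^2 = 1155625 ≡ 881 (mod 1349)
12^512 ≡ 881^2 = 776161 ≡ 486 (mod 1349)
12^1024 ≡ 486^2 = 236196 ≡ 121 (mod 1349)
1348 = 1024 + 256 + 64 + 4 in binary powers of 2.
So 12^1348 ≡ 121 · 881 · 577 · 501 ≡ 938 (mod 1349).
Since 938 ≠ 1, base 12 is a Fermat witness: 1349 is composite.

938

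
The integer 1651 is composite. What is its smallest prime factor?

1651 is odd.
Digit sum 13, not divisible by 3.
Ends in 1: not divisible by 5.
7: 1651 = 7·235 + 6
11: 1651 = 11·150 + 1
13: 1651 = 13·127

13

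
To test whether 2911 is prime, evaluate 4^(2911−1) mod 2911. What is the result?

4^1 ≡ 4 (mod 2911)
4^2 ≡ 4^2 = 16 ≡ 16 (mod 2911)
4^4 ≡ 16^2 = 256 ≡ 256 (mod 2911)
4^8 ≡ 256^2 = 65536 ≡ 1494 (mod 2911)
4^16 ≡ 1494^2 = 2232036 ≡ 2210 (mod 2911)
4^32 ≡ 2210^2 = 4884100 ≡ 2353 (mod 2911)
4^64 ≡ 2353^2 = 5536609 ≡ 2798 (mod 2911)
4^128 ≡ 2798^2 = 7828804 ≡ 1125 (mod 2911)
4^256 ≡ 1125^2 = 1265625 ≡ 2251 (mod 2911)
4^512 ≡ 2251^2 = 5067001 ≡ 1861 (mod 2911)
4^1024 ≡ 1861^2 = 3463321 ≡ 2142 (mod 2911)
4^2048 ≡ 2142^2 = 4588164 ≡ 428 (mod 2911)
2910 = 2048 + 512 + 256 + 64 + 16 + 8 + 4 + 2 in binary powers of 2.
So 4^2910 ≡ 428 · 1861 · 2251 · 2798 · 2210 · 1494 · 256 · 16 ≡ 1805 (mod 2911).
Since 1805 ≠ 1, base 4 is a Fermat witness: 2911 is composite.

1805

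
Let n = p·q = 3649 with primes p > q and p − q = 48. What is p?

Since p = q + 48, we have 3649 = q(q + 48), so q² + 48q − 3649 = 0.
Discriminant: 48² + 4·3649 = 2304 + 14596 = 16900; √16900 = 130.
q = (−48 + 130)/2 = 41, and p = q + 48 = 89.
Check: 41 · 89 = 3649.

89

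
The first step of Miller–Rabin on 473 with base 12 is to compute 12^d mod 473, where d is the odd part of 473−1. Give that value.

473 − 1 = 472 = 2^3 · 59, so d = 59.
12^1 ≡ 12 (mod 473)
12^2 ≡ 12^2 = 144 ≡ 144 (mod 473)
12^4 ≡ 144^2 = 20736 ≡ 397 (mod 473)
12^8 ≡ 397^2 = 157609 ≡ 100 (mod 473)
12^16 ≡ 100^2 = 10000 ≡ 67 (mod 473)
12^32 ≡ 67^2 = 4489 ≡ 232 (mod 473)
59 = 32 + 16 + 8 + 2 + 1 in binary powers of 2.
So 12^59 ≡ 232 · 67 · 100 · 144 · 12 ≡ 331 (mod 473).
Squaring chain: 331 → 298 → 353; never reaches −1, so base 12 is a Miller–Rabin witness that 473 is composite.

331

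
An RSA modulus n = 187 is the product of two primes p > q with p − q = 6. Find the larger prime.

Since p = q + 6, we have 187 = q(q + 6), so q² + 6q − 187 = 0.
Discriminant: 6² + 4·187 = 36 + 748 = 784; √784 = 28.
q = (−6 + 28)/2 = 11, and p = q + 6 = 17.
Check: 11 · 17 = 187.

17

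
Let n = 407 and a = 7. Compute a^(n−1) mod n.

81

7^1 ≡ 7 (mod 407)
7^2 ≡ 7^2 = 49 ≡ 49 (mod 407)
7^4 ≡ 49^2 = 2401 ≡ 366 (mod 407)
7^8 ≡ 366^2 = 133956 ≡ 53 (mod 407)
7^16 ≡ 53^2 = 2809 ≡ 367 (mod 407)
7^32 ≡ 367^2 = 134689 ≡ 379 (mod 407)
7^64 ≡ 379^2 = 143641 ≡ 377 (mod 407)
7^128 ≡ 377^2 = 142129 ≡ 86 (mod 407)
7^256 ≡ 86^2 = 7396 ≡ 70 (mod 407)
406 = 256 + 128 + 16 + 4 + 2 in binary powers of 2.
So 7^406 ≡ 70 · 86 · 367 · 366 · 49 ≡ 81 (mod 407).
Since 81 ≠ 1, base 7 is a Fermat witness: 407 is composite.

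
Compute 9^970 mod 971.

9^1 ≡ 9 (mod 971)
9^2 ≡ 9^2 = 81 ≡ 81 (mod 971)
9^4 ≡ 81^2 = 6561 ≡ 735 (mod 971)
9^8 ≡ 735^2 = 540225 ≡ 349 (mod 971)
9^16 ≡ 349^2 = 121801 ≡ 426 (mod 971)
9^32 ≡ 426^2 = 181476 ≡ 870 (mod 971)
9^64 ≡ 870^2 = 756900 ≡ 491 (mod 971)
9^128 ≡ 491^2 = 241081 ≡ 273 (mod 971)
9^256 ≡ 273^2 = 74529 ≡ 733 (mod 971)
9^512 ≡ 733^2 = 537289 ≡ 326 (mod 971)
970 = 512 + 256 + 128 + 64 + 8 + 2 in binary powers of 2.
So 9^970 ≡ 326 · 733 · 273 · 491 · 349 · 81 ≡ 1 (mod 971).
Since the result is 1, base 9 gives no evidence that 971 is composite.

1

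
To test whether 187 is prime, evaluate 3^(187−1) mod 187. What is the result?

3^1 ≡ 3 (mod 187)
3^2 ≡ 3^2 = 9 ≡ 9 (mod 187)
3^4 ≡ 9^2 = 81 ≡ 81 (mod 187)
3^8 ≡ 81^2 = 6561 ≡ 16 (mod 187)
3^16 ≡ 16^2 = 256 ≡ 69 (mod 187)
3^32 ≡ 69^2 = 4761 ≡ 86 (mod 187)
3^64 ≡ 86^2 = 7396 ≡ 103 (mod 187)
3^128 ≡ 103^2 = 10609 ≡ 137 (mod 187)
186 = 128 + 32 + 16 + 8 + 2 in binary powers of 2.
So 3^186 ≡ 137 · 86 · 69 · 16 · 9 ≡ 25 (mod 187).
Since 25 ≠ 1, base 3 is a Fermat witness: 187 is composite.

25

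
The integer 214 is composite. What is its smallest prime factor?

2

214 is even: 2 divides it.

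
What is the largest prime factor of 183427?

97

183427 = 31 · 5917
5917 = 61 · 97
97 is prime.
So 183427 = 31 · 61 · 97; the largest prime factor is 97.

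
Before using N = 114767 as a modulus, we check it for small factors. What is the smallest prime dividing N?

17

114767 is odd.
Digit sum 26, not divisible by 3.
Ends in 7: not divisible by 5.
7: 114767 = 7·16395 + 2
11: 114767 = 11·10433 + 4
13: 114767 = 13·8828 + 3
17: 114767 = 17·6751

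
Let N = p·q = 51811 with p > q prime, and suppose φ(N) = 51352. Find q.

φ(n) = (p−1)(q−1) = n − (p+q) + 1, so p + q = 51811 − 51352 + 1 = 460.
p and q are the roots of t² − 460t + 51811 = 0.
Discriminant: 460² − 4·51811 = 211600 − 207244 = 4356; √4356 = 66.
q = (460 − 66)/2 = 197, p = (460 + 66)/2 = 263.
Check: 197 · 263 = 51811.

197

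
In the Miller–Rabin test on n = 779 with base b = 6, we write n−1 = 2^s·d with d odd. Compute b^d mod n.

473

779 − 1 = 778 = 2^1 · 389, so d = 389.
6^1 ≡ 6 (mod 779)
6^2 ≡ 6^2 = 36 ≡ 36 (mod 779)
6^4 ≡ 36^2 = 1296 ≡ 517 (mod 779)
6^8 ≡ 517^2 = 267289 ≡ 92 (mod 779)
6^16 ≡ 92^2 = 8464 ≡ 674 (mod 779)
6^32 ≡ 674^2 = 454276 ≡ 119 (mod 779)
6^64 ≡ 119^2 = 14161 ≡ 139 (mod 779)
6^128 ≡ 139^2 = 19321 ≡ 625 (mod 779)
6^256 ≡ 625^2 = 390625 ≡ 346 (mod 779)
389 = 256 + 128 + 4 + 1 in binary powers of 2.
So 6^389 ≡ 346 · 625 · 517 · 6 ≡ 473 (mod 779).
Squaring chain: 473; never reaches −1, so base 6 is a Miller–Rabin witness that 779 is composite.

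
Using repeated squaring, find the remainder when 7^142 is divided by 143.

7^1 ≡ 7 (mod 143)
7^2 ≡ 7^2 = 49 ≡ 49 (mod 143)
7^4 ≡ 49^2 = 2401 ≡ 113 (mod 143)
7^8 ≡ 113^2 = 12769 ≡ 42 (mod 143)
7^16 ≡ 42^2 = 1764 ≡ 48 (mod 143)
7^32 ≡ 48^2 = 2304 ≡ 16 (mod 143)
7^64 ≡ 16^2 = 256 ≡ 113 (mod 143)
7^128 ≡ 113^2 = 12769 ≡ 42 (mod 143)
142 = 128 + 8 + 4 + 2 in binary powers of 2.
So 7^142 ≡ 42 · 42 · 113 · 49 ≡ 82 (mod 143).
Since 82 ≠ 1, base 7 is a Fermat witness: 143 is composite.

82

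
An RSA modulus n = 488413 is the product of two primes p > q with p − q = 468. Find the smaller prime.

503

Since p = q + 468, we have 488413 = q(q + 468), so q² + 468q − 488413 = 0.
Discriminant: 468² + 4·488413 = 219024 + 1953652 = 2172676; √2172676 = 1474.
q = (−468 + 1474)/2 = 503, and p = q + 468 = 971.
Check: 503 · 971 = 488413.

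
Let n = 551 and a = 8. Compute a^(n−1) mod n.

486

8^1 ≡ 8 (mod 551)
8^2 ≡ 8^2 = 64 ≡ 64 (mod 551)
8^4 ≡ 64^2 = 4096 ≡ 239 (mod 551)
8^8 ≡ 239^2 = 57121 ≡ 368 (mod 551)
8^16 ≡ 368^2 = 135424 ≡ 429 (mod 551)
8^32 ≡ 429^2 = 184041 ≡ 7 (mod 551)
8^64 ≡ 7^2 = 49 ≡ 49 (mod 551)
8^128 ≡ 49^2 = 2401 ≡ 197 (mod 551)
8^256 ≡ 197^2 = 38809 ≡ 239 (mod 551)
8^512 ≡ 239^2 = 57121 ≡ 368 (mod 551)
550 = 512 + 32 + 4 + 2 in binary powers of 2.
So 8^550 ≡ 368 · 7 · 239 · 64 ≡ 486 (mod 551).
Since 486 ≠ 1, base 8 is a Fermat witness: 551 is composite.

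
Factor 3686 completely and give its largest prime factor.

97

3686 = 2 · 1843
1843 = 19 · 97
97 is prime.
So 3686 = 2 · 19 · 97; the largest prime factor is 97.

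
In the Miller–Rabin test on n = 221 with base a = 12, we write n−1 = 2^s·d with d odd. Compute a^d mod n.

221 − 1 = 220 = 2^2 · 55, so d = 55.
12^1 ≡ 12 (mod 221)
12^2 ≡ 12^2 = 144 ≡ 144 (mod 221)
12^4 ≡ 144^2 = 20736 ≡ 183 (mod 221)
12^8 ≡ 183^2 = 33489 ≡ 118 (mod 221)
12^16 ≡ 118^2 = 13924 ≡ 1 (mod 221)
12^32 ≡ 1^2 = 1 ≡ 1 (mod 221)
55 = 32 + 16 + 4 + 2 + 1 in binary powers of 2.
So 12^55 ≡ 1 · 1 · 183 · 144 · 12 ≡ 194 (mod 221).
Squaring chain: 194 → 66; never reaches −1, so base 12 is a Miller–Rabin witness that 221 is composite.

194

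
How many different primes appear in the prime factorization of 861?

3

861 = 3 · 287
287 = 7 · 41
861 = 3 · 7 · 41, which has 3 distinct prime factors.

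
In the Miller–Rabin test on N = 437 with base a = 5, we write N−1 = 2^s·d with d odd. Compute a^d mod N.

290

437 − 1 = 436 = 2^2 · 109, so d = 109.
5^1 ≡ 5 (mod 437)
5^2 ≡ 5^2 = 25 ≡ 25 (mod 437)
5^4 ≡ 25^2 = 625 ≡ 188 (mod 437)
5^8 ≡ 188^2 = 35344 ≡ 384 (mod 437)
5^16 ≡ 384^2 = 147456 ≡ 187 (mod 437)
5^32 ≡ 187^2 = 34969 ≡ 9 (mod 437)
5^64 ≡ 9^2 = 81 ≡ 81 (mod 437)
109 = 64 + 32 + 8 + 4 + 1 in binary powers of 2.
So 5^109 ≡ 81 · 9 · 384 · 188 · 5 ≡ 290 (mod 437).
Squaring chain: 290 → 196; never reaches −1, so base 5 is a Miller–Rabin witness that 437 is composite.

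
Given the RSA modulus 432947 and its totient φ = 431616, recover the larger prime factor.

φ(n) = (p−1)(q−1) = n − (p+q) + 1, so p + q = 432947 − 431616 + 1 = 1332.
p and q are the roots of t² − 1332t + 432947 = 0.
Discriminant: 1332² − 4·432947 = 1774224 − 1731788 = 42436; √42436 = 206.
q = (1332 − 206)/2 = 563, p = (1332 + 206)/2 = 769.
Check: 563 · 769 = 432947.

769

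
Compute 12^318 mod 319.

144

12^1 ≡ 12 (mod 319)
12^2 ≡ 12^2 = 144 ≡ 144 (mod 319)
12^4 ≡ 144^2 = 20736 ≡ 1 (mod 319)
12^8 ≡ 1^2 = 1 ≡ 1 (mod 319)
12^16 ≡ 1^2 = 1 ≡ 1 (mod 319)
12^32 ≡ 1^2 = 1 ≡ 1 (mod 319)
12^64 ≡ 1^2 = 1 ≡ 1 (mod 319)
12^128 ≡ 1^2 = 1 ≡ 1 (mod 319)
12^256 ≡ 1^2 = 1 ≡ 1 (mod 319)
318 = 256 + 32 + 16 + 8 + 4 + 2 in binary powers of 2.
So 12^318 ≡ 1 · 1 · 1 · 1 · 1 · 144 ≡ 144 (mod 319).
Since 144 ≠ 1, base 12 is a Fermat witness: 319 is composite.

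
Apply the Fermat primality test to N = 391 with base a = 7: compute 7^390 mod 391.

213

7^1 ≡ 7 (mod 391)
7^2 ≡ 7^2 = 49 ≡ 49 (mod 391)
7^4 ≡ 49^2 = 2401 ≡ 55 (mod 391)
7^8 ≡ 55^2 = 3025 ≡ 288 (mod 391)
7^16 ≡ 288^2 = 82944 ≡ 52 (mod 391)
7^32 ≡ 52^2 = 2704 ≡ 358 (mod 391)
7^64 ≡ 358^2 = 128164 ≡ 307 (mod 391)
7^128 ≡ 307^2 = 94249 ≡ 18 (mod 391)
7^256 ≡ 18^2 = 324 ≡ 324 (mod 391)
390 = 256 + 128 + 4 + 2 in binary powers of 2.
So 7^390 ≡ 324 · 18 · 55 · 49 ≡ 213 (mod 391).
Since 213 ≠ 1, base 7 is a Fermat witness: 391 is composite.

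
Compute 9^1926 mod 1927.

9^1 ≡ 9 (mod 1927)
9^2 ≡ 9^2 = 81 ≡ 81 (mod 1927)
9^4 ≡ 81^2 = 6561 ≡ 780 (mod 1927)
9^8 ≡ 780^2 = 608400 ≡ 1395 (mod 1927)
9^16 ≡ 1395^2 = 1946025 ≡ 1682 (mod 1927)
9^32 ≡ 1682^2 = 2829124 ≡ 288 (mod 1927)
9^64 ≡ 288^2 = 82944 ≡ 83 (mod 1927)
9^128 ≡ 83^2 = 6889 ≡ 1108 (mod 1927)
9^256 ≡ 1108^2 = 1227664 ≡ 165 (mod 1927)
9^512 ≡ 165^2 = 27225 ≡ 247 (mod 1927)
9^1024 ≡ 247^2 = 61009 ≡ 1272 (mod 1927)
1926 = 1024 + 512 + 256 + 128 + 4 + 2 in binary powers of 2.
So 9^1926 ≡ 1272 · 247 · 165 · 1108 · 780 · 81 ≡ 286 (mod 1927).
Since 286 ≠ 1, base 9 is a Fermat witness: 1927 is composite.

286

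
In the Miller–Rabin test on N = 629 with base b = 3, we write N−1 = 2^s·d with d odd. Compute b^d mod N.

437

629 − 1 = 628 = 2^2 · 157, so d = 157.
3^1 ≡ 3 (mod 629)
3^2 ≡ 3^2 = 9 ≡ 9 (mod 629)
3^4 ≡ 9^2 = 81 ≡ 81 (mod 629)
3^8 ≡ 81^2 = 6561 ≡ 271 (mod 629)
3^16 ≡ 271^2 = 73441 ≡ 477 (mod 629)
3^32 ≡ 477^2 = 227529 ≡ 460 (mod 629)
3^64 ≡ 460^2 = 211600 ≡ 256 (mod 629)
3^128 ≡ 256^2 = 65536 ≡ 120 (mod 629)
157 = 128 + 16 + 8 + 4 + 1 in binary powers of 2.
So 3^157 ≡ 120 · 477 · 271 · 81 · 3 ≡ 437 (mod 629).
Squaring chain: 437 → 382; never reaches −1, so base 3 is a Miller–Rabin witness that 629 is composite.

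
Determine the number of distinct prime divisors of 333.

333 = 3^2 · 37
333 = 3^2 · 37, which has 2 distinct prime factors.

2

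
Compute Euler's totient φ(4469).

4320

Factor: 4469 = 41 · 109.
φ(4469) = (41−1) · (109−1) = 40 · 108 = 4320.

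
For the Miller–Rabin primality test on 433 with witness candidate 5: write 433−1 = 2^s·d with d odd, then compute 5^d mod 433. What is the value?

238

433 − 1 = 432 = 2^4 · 27, so d = 27.
5^1 ≡ 5 (mod 433)
5^2 ≡ 5^2 = 25 ≡ 25 (mod 433)
5^4 ≡ 25^2 = 625 ≡ 192 (mod 433)
5^8 ≡ 192^2 = 36864 ≡ 59 (mod 433)
5^16 ≡ 59^2 = 3481 ≡ 17 (mod 433)
27 = 16 + 8 + 2 + 1 in binary powers of 2.
So 5^27 ≡ 17 · 59 · 25 · 5 ≡ 238 (mod 433).
Squaring chain: 238 → 354 → 179 → 432; reaches −1, so base 5 does not prove 433 composite.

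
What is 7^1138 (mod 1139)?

236

7^1 ≡ 7 (mod 1139)
7^2 ≡ 7^2 = 49 ≡ 49 (mod 1139)
7^4 ≡ 49^2 = 2401 ≡ 123 (mod 1139)
7^8 ≡ 123^2 = 15129 ≡ 322 (mod 1139)
7^16 ≡ 322^2 = 103684 ≡ 35 (mod 1139)
7^32 ≡ 35^2 = 1225 ≡ 86 (mod 1139)
7^64 ≡ 86^2 = 7396 ≡ 562 (mod 1139)
7^128 ≡ 562^2 = 315844 ≡ 341 (mod 1139)
7^256 ≡ 341^2 = 116281 ≡ 103 (mod 1139)
7^512 ≡ 103^2 = 10609 ≡ 358 (mod 1139)
7^1024 ≡ 358^2 = 128164 ≡ 596 (mod 1139)
1138 = 1024 + 64 + 32 + 16 + 2 in binary powers of 2.
So 7^1138 ≡ 596 · 562 · 86 · 35 · 49 ≡ 236 (mod 1139).
Since 236 ≠ 1, base 7 is a Fermat witness: 1139 is composite.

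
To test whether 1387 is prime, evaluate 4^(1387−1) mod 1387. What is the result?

4^1 ≡ 4 (mod 1387)
4^2 ≡ 4^2 = 16 ≡ 16 (mod 1387)
4^4 ≡ 16^2 = 256 ≡ 256 (mod 1387)
4^8 ≡ 256^2 = 65536 ≡ 347 (mod 1387)
4^16 ≡ 347^2 = 120409 ≡ 1127 (mod 1387)
4^32 ≡ 1127^2 = 1270129 ≡ 1024 (mod 1387)
4^64 ≡ 1024^2 = 1048576 ≡ 4 (mod 1387)
4^128 ≡ 4^2 = 16 ≡ 16 (mod 1387)
4^256 ≡ 16^2 = 256 ≡ 256 (mod 1387)
4^512 ≡ 256^2 = 65536 ≡ 347 (mod 1387)
4^1024 ≡ 347^2 = 120409 ≡ 1127 (mod 1387)
1386 = 1024 + 256 + 64 + 32 + 8 + 2 in binary powers of 2.
So 4^1386 ≡ 1127 · 256 · 4 · 1024 · 347 · 16 ≡ 1 (mod 1387).
Since the result is 1, base 4 gives no evidence that 1387 is composite.

1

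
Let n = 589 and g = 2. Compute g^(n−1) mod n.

2^1 ≡ 2 (mod 589)
2^2 ≡ 2^2 = 4 ≡ 4 (mod 589)
2^4 ≡ 4^2 = 16 ≡ 16 (mod 589)
2^8 ≡ 16^2 = 256 ≡ 256 (mod 589)
2^16 ≡ 256^2 = 65536 ≡ 157 (mod 589)
2^32 ≡ 157^2 = 24649 ≡ 500 (mod 589)
2^64 ≡ 500^2 = 250000 ≡ 264 (mod 589)
2^128 ≡ 264^2 = 69696 ≡ 194 (mod 589)
2^256 ≡ 194^2 = 37636 ≡ 529 (mod 589)
2^512 ≡ 529^2 = 279841 ≡ 66 (mod 589)
588 = 512 + 64 + 8 + 4 in binary powers of 2.
So 2^588 ≡ 66 · 264 · 256 · 16 ≡ 163 (mod 589).
Since 163 ≠ 1, base 2 is a Fermat witness: 589 is composite.

163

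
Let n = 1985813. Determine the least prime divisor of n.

1985813 is odd.
Digit sum 35, not divisible by 3.
Ends in 3: not divisible by 5.
7: 1985813 = 7·283687 + 4
11: 1985813 = 11·180528 + 5
13: 1985813 = 13·152754 + 11
17: 1985813 = 17·116812 + 9
19: 1985813 = 19·104516 + 9
23: 1985813 = 23·86339 + 16
29: 1985813 = 29·68476 + 9
31: 1985813 = 31·64058 + 15
37: 1985813 = 37·53670 + 23
41: 1985813 = 41·48434 + 19
43: 1985813 = 43·46181 + 30
47: 1985813 = 47·42251 + 16
53: 1985813 = 53·37468 + 9
59: 1985813 = 59·33657 + 50
61: 1985813 = 61·32554 + 19
67: 1985813 = 67·29639

67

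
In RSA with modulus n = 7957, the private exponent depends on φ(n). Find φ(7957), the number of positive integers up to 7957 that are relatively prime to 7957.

7776

Factor: 7957 = 73 · 109.
φ(7957) = (73−1) · (109−1) = 72 · 108 = 7776.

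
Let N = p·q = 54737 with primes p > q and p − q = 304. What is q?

Since p = q + 304, we have 54737 = q(q + 304), so q² + 304q − 54737 = 0.
Discriminant: 304² + 4·54737 = 92416 + 218948 = 311364; √311364 = 558.
q = (−304 + 558)/2 = 127, and p = q + 304 = 431.
Check: 127 · 431 = 54737.

127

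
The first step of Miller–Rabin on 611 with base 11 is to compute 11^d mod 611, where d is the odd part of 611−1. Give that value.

611 − 1 = 610 = 2^1 · 305, so d = 305.
11^1 ≡ 11 (mod 611)
11^2 ≡ 11^2 = 121 ≡ 121 (mod 611)
11^4 ≡ 121^2 = 14641 ≡ 588 (mod 611)
11^8 ≡ 588^2 = 345744 ≡ 529 (mod 611)
11^16 ≡ 529^2 = 279841 ≡ 3 (mod 611)
11^32 ≡ 3^2 = 9 ≡ 9 (mod 611)
11^64 ≡ 9^2 = 81 ≡ 81 (mod 611)
11^128 ≡ 81^2 = 6561 ≡ 451 (mod 611)
11^256 ≡ 451^2 = 203401 ≡ 549 (mod 611)
305 = 256 + 32 + 16 + 1 in binary powers of 2.
So 11^305 ≡ 549 · 9 · 3 · 11 ≡ 527 (mod 611).
Squaring chain: 527; never reaches −1, so base 11 is a Miller–Rabin witness that 611 is composite.

527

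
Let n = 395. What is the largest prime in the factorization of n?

395 = 5 · 79
79 is prime.
So 395 = 5 · 79; the largest prime factor is 79.

79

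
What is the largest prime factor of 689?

689 = 13 · 53
53 is prime.
So 689 = 13 · 53; the largest prime factor is 53.

53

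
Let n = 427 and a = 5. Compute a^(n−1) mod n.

253

5^1 ≡ 5 (mod 427)
5^2 ≡ 5^2 = 25 ≡ 25 (mod 427)
5^4 ≡ 25^2 = 625 ≡ 198 (mod 427)
5^8 ≡ 198^2 = 39204 ≡ 347 (mod 427)
5^16 ≡ 347^2 = 120409 ≡ 422 (mod 427)
5^32 ≡ 422^2 = 178084 ≡ 25 (mod 427)
5^64 ≡ 25^2 = 625 ≡ 198 (mod 427)
5^128 ≡ 198^2 = 39204 ≡ 347 (mod 427)
5^256 ≡ 347^2 = 120409 ≡ 422 (mod 427)
426 = 256 + 128 + 32 + 8 + 2 in binary powers of 2.
So 5^426 ≡ 422 · 347 · 25 · 347 · 25 ≡ 253 (mod 427).
Since 253 ≠ 1, base 5 is a Fermat witness: 427 is composite.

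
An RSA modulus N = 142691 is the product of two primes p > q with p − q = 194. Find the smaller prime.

Since p = q + 194, we have 142691 = q(q + 194), so q² + 194q − 142691 = 0.
Discriminant: 194² + 4·142691 = 37636 + 570764 = 608400; √608400 = 780.
q = (−194 + 780)/2 = 293, and p = q + 194 = 487.
Check: 293 · 487 = 142691.

293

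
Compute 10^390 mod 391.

10^1 ≡ 10 (mod 391)
10^2 ≡ 10^2 = 100 ≡ 100 (mod 391)
10^4 ≡ 100^2 = 10000 ≡ 225 (mod 391)
10^8 ≡ 225^2 = 50625 ≡ 186 (mod 391)
10^16 ≡ 186^2 = 34596 ≡ 188 (mod 391)
10^32 ≡ 188^2 = 35344 ≡ 154 (mod 391)
10^64 ≡ 154^2 = 23716 ≡ 256 (mod 391)
10^128 ≡ 256^2 = 65536 ≡ 239 (mod 391)
10^256 ≡ 239^2 = 57121 ≡ 35 (mod 391)
390 = 256 + 128 + 4 + 2 in binary powers of 2.
So 10^390 ≡ 35 · 239 · 225 · 100 ≡ 349 (mod 391).
Since 349 ≠ 1, base 10 is a Fermat witness: 391 is composite.

349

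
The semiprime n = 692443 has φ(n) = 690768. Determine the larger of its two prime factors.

φ(n) = (p−1)(q−1) = n − (p+q) + 1, so p + q = 692443 − 690768 + 1 = 1676.
p and q are the roots of t² − 1676t + 692443 = 0.
Discriminant: 1676² − 4·692443 = 2808976 − 2769772 = 39204; √39204 = 198.
q = (1676 − 198)/2 = 739, p = (1676 + 198)/2 = 937.
Check: 739 · 937 = 692443.

937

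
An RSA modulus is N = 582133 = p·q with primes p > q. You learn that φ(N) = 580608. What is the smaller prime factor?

φ(n) = (p−1)(q−1) = n − (p+q) + 1, so p + q = 582133 − 580608 + 1 = 1526.
p and q are the roots of t² − 1526t + 582133 = 0.
Discriminant: 1526² − 4·582133 = 2328676 − 2328532 = 144; √144 = 12.
q = (1526 − 12)/2 = 757, p = (1526 + 12)/2 = 769.
Check: 757 · 769 = 582133.

757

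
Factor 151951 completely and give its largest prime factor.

61

151951 = 47 · 3233
3233 = 53 · 61
61 is prime.
So 151951 = 47 · 53 · 61; the largest prime factor is 61.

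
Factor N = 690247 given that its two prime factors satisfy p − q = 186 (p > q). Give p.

929

Since p = q + 186, we have 690247 = q(q + 186), so q² + 186q − 690247 = 0.
Discriminant: 186² + 4·690247 = 34596 + 2760988 = 2795584; √2795584 = 1672.
q = (−186 + 1672)/2 = 743, and p = q + 186 = 929.
Check: 743 · 929 = 690247.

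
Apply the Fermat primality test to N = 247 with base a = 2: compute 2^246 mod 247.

220

2^1 ≡ 2 (mod 247)
2^2 ≡ 2^2 = 4 ≡ 4 (mod 247)
2^4 ≡ 4^2 = 16 ≡ 16 (mod 247)
2^8 ≡ 16^2 = 256 ≡ 9 (mod 247)
2^16 ≡ 9^2 = 81 ≡ 81 (mod 247)
2^32 ≡ 81^2 = 6561 ≡ 139 (mod 247)
2^64 ≡ 139^2 = 19321 ≡ 55 (mod 247)
2^128 ≡ 55^2 = 3025 ≡ 61 (mod 247)
246 = 128 + 64 + 32 + 16 + 4 + 2 in binary powers of 2.
So 2^246 ≡ 61 · 55 · 139 · 81 · 16 · 4 ≡ 220 (mod 247).
Since 220 ≠ 1, base 2 is a Fermat witness: 247 is composite.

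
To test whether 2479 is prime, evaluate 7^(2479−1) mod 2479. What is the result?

528

7^1 ≡ 7 (mod 2479)
7^2 ≡ 7^2 = 49 ≡ 49 (mod 2479)
7^4 ≡ 49^2 = 2401 ≡ 2401 (mod 2479)
7^8 ≡ 2401^2 = 5764801 ≡ 1126 (mod 2479)
7^16 ≡ 1126^2 = 1267876 ≡ 1107 (mod 2479)
7^32 ≡ 1107^2 = 1225449 ≡ 823 (mod 2479)
7^64 ≡ 823^2 = 677329 ≡ 562 (mod 2479)
7^128 ≡ 562^2 = 315844 ≡ 1011 (mod 2479)
7^256 ≡ 1011^2 = 1022121 ≡ 773 (mod 2479)
7^512 ≡ 773^2 = 597529 ≡ 90 (mod 2479)
7^1024 ≡ 90^2 = 8100 ≡ 663 (mod 2479)
7^2048 ≡ 663^2 = 439569 ≡ 786 (mod 2479)
2478 = 2048 + 256 + 128 + 32 + 8 + 4 + 2 in binary powers of 2.
So 7^2478 ≡ 786 · 773 · 1011 · 823 · 1126 · 2401 · 49 ≡ 528 (mod 2479).
Since 528 ≠ 1, base 7 is a Fermat witness: 2479 is composite.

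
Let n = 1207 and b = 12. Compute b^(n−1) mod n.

682

12^1 ≡ 12 (mod 1207)
12^2 ≡ 12^2 = 144 ≡ 144 (mod 1207)
12^4 ≡ 144^2 = 20736 ≡ 217 (mod 1207)
12^8 ≡ 217^2 = 47089 ≡ 16 (mod 1207)
12^16 ≡ 16^2 = 256 ≡ 256 (mod 1207)
12^32 ≡ 256^2 = 65536 ≡ 358 (mod 1207)
12^64 ≡ 358^2 = 128164 ≡ 222 (mod 1207)
12^128 ≡ 222^2 = 49284 ≡ 1004 (mod 1207)
12^256 ≡ 1004^2 = 1008016 ≡ 171 (mod 1207)
12^512 ≡ 171^2 = 29241 ≡ 273 (mod 1207)
12^1024 ≡ 273^2 = 74529 ≡ 902 (mod 1207)
1206 = 1024 + 128 + 32 + 16 + 4 + 2 in binary powers of 2.
So 12^1206 ≡ 902 · 1004 · 358 · 256 · 217 · 144 ≡ 682 (mod 1207).
Since 682 ≠ 1, base 12 is a Fermat witness: 1207 is composite.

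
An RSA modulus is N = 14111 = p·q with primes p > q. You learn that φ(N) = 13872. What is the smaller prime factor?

φ(n) = (p−1)(q−1) = n − (p+q) + 1, so p + q = 14111 − 13872 + 1 = 240.
p and q are the roots of t² − 240t + 14111 = 0.
Discriminant: 240² − 4·14111 = 57600 − 56444 = 1156; √1156 = 34.
q = (240 − 34)/2 = 103, p = (240 + 34)/2 = 137.
Check: 103 · 137 = 14111.

103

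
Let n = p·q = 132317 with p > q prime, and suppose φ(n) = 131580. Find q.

φ(n) = (p−1)(q−1) = n − (p+q) + 1, so p + q = 132317 − 131580 + 1 = 738.
p and q are the roots of t² − 738t + 132317 = 0.
Discriminant: 738² − 4·132317 = 544644 − 529268 = 15376; √15376 = 124.
q = (738 − 124)/2 = 307, p = (738 + 124)/2 = 431.
Check: 307 · 431 = 132317.

307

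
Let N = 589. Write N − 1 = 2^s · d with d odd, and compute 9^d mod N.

589 − 1 = 588 = 2^2 · 147, so d = 147.
9^1 ≡ 9 (mod 589)
9^2 ≡ 9^2 = 81 ≡ 81 (mod 589)
9^4 ≡ 81^2 = 6561 ≡ 82 (mod 589)
9^8 ≡ 82^2 = 6724 ≡ 245 (mod 589)
9^16 ≡ 245^2 = 60025 ≡ 536 (mod 589)
9^32 ≡ 536^2 = 287296 ≡ 453 (mod 589)
9^64 ≡ 453^2 = 205209 ≡ 237 (mod 589)
9^128 ≡ 237^2 = 56169 ≡ 214 (mod 589)
147 = 128 + 16 + 2 + 1 in binary powers of 2.
So 9^147 ≡ 214 · 536 · 81 · 9 ≡ 64 (mod 589).
Squaring chain: 64 → 562; never reaches −1, so base 9 is a Miller–Rabin witness that 589 is composite.

64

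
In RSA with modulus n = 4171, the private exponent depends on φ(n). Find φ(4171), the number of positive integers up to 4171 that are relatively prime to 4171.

Factor: 4171 = 43 · 97.
φ(4171) = (43−1) · (97−1) = 42 · 96 = 4032.

4032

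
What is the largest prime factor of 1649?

1649 = 17 · 97
97 is prime.
So 1649 = 17 · 97; the largest prime factor is 97.

97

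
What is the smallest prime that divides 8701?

8701 is odd.
Digit sum 16, not divisible by 3.
Ends in 1: not divisible by 5.
7: 8701 = 7·1243

7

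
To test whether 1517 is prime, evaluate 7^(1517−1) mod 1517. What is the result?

7^1 ≡ 7 (mod 1517)
7^2 ≡ 7^2 = 49 ≡ 49 (mod 1517)
7^4 ≡ 49^2 = 2401 ≡ 884 (mod 1517)
7^8 ≡ 884^2 = 781456 ≡ 201 (mod 1517)
7^16 ≡ 201^2 = 40401 ≡ 959 (mod 1517)
7^32 ≡ 959^2 = 919681 ≡ 379 (mod 1517)
7^64 ≡ 379^2 = 143641 ≡ 1043 (mod 1517)
7^128 ≡ 1043^2 = 1087849 ≡ 160 (mod 1517)
7^256 ≡ 160^2 = 25600 ≡ 1328 (mod 1517)
7^512 ≡ 1328^2 = 1763584 ≡ 830 (mod 1517)
7^1024 ≡ 830^2 = 688900 ≡ 182 (mod 1517)
1516 = 1024 + 256 + 128 + 64 + 32 + 8 + 4 in binary powers of 2.
So 7^1516 ≡ 182 · 1328 · 160 · 1043 · 379 · 201 · 884 ≡ 107 (mod 1517).
Since 107 ≠ 1, base 7 is a Fermat witness: 1517 is composite.

107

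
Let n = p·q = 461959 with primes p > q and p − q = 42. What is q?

659

Since p = q + 42, we have 461959 = q(q + 42), so q² + 42q − 461959 = 0.
Discriminant: 42² + 4·461959 = 1764 + 1847836 = 1849600; √1849600 = 1360.
q = (−42 + 1360)/2 = 659, and p = q + 42 = 701.
Check: 659 · 701 = 461959.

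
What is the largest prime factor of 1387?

1387 = 19 · 73
73 is prime.
So 1387 = 19 · 73; the largest prime factor is 73.

73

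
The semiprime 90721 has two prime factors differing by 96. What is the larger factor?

353

Since p = q + 96, we have 90721 = q(q + 96), so q² + 96q − 90721 = 0.
Discriminant: 96² + 4·90721 = 9216 + 362884 = 372100; √372100 = 610.
q = (−96 + 610)/2 = 257, and p = q + 96 = 353.
Check: 257 · 353 = 90721.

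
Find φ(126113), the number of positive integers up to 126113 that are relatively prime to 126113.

114048

Factor: 126113 = 13 · 89 · 109.
φ(126113) = (13−1) · (89−1) · (109−1) = 12 · 88 · 108 = 114048.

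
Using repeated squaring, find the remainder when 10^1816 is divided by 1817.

1094

10^1 ≡ 10 (mod 1817)
10^2 ≡ 10^2 = 100 ≡ 100 (mod 1817)
10^4 ≡ 100^2 = 10000 ≡ 915 (mod 1817)
10^8 ≡ 915^2 = 837225 ≡ 1405 (mod 1817)
10^16 ≡ 1405^2 = 1974025 ≡ 763 (mod 1817)
10^32 ≡ 763^2 = 582169 ≡ 729 (mod 1817)
10^64 ≡ 729^2 = 531441 ≡ 877 (mod 1817)
10^128 ≡ 877^2 = 769129 ≡ 538 (mod 1817)
10^256 ≡ 538^2 = 289444 ≡ 541 (mod 1817)
10^512 ≡ 541^2 = 292681 ≡ 144 (mod 1817)
10^1024 ≡ 144^2 = 20736 ≡ 749 (mod 1817)
1816 = 1024 + 512 + 256 + 16 + 8 in binary powers of 2.
So 10^1816 ≡ 749 · 144 · 541 · 763 · 1405 ≡ 1094 (mod 1817).
Since 1094 ≠ 1, base 10 is a Fermat witness: 1817 is composite.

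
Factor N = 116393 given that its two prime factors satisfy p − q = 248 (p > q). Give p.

Since p = q + 248, we have 116393 = q(q + 248), so q² + 248q − 116393 = 0.
Discriminant: 248² + 4·116393 = 61504 + 465572 = 527076; √527076 = 726.
q = (−248 + 726)/2 = 239, and p = q + 248 = 487.
Check: 239 · 487 = 116393.

487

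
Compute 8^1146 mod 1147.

628

8^1 ≡ 8 (mod 1147)
8^2 ≡ 8^2 = 64 ≡ 64 (mod 1147)
8^4 ≡ 64^2 = 4096 ≡ 655 (mod 1147)
8^8 ≡ 655^2 = 429025 ≡ 47 (mod 1147)
8^16 ≡ 47^2 = 2209 ≡ 1062 (mod 1147)
8^32 ≡ 1062^2 = 1127844 ≡ 343 (mod 1147)
8^64 ≡ 343^2 = 117649 ≡ 655 (mod 1147)
8^128 ≡ 655^2 = 429025 ≡ 47 (mod 1147)
8^256 ≡ 47^2 = 2209 ≡ 1062 (mod 1147)
8^512 ≡ 1062^2 = 1127844 ≡ 343 (mod 1147)
8^1024 ≡ 343^2 = 117649 ≡ 655 (mod 1147)
1146 = 1024 + 64 + 32 + 16 + 8 + 2 in binary powers of 2.
So 8^1146 ≡ 655 · 655 · 343 · 1062 · 47 · 64 ≡ 628 (mod 1147).
Since 628 ≠ 1, base 8 is a Fermat witness: 1147 is composite.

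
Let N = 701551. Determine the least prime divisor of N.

41

701551 is odd.
Digit sum 19, not divisible by 3.
Ends in 1: not divisible by 5.
7: 701551 = 7·100221 + 4
11: 701551 = 11·63777 + 4
13: 701551 = 13·53965 + 6
17: 701551 = 17·41267 + 12
19: 701551 = 19·36923 + 14
23: 701551 = 23·30502 + 5
29: 701551 = 29·24191 + 12
31: 701551 = 31·22630 + 21
37: 701551 = 37·18960 + 31
41: 701551 = 41·17111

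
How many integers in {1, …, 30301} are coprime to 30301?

Factor: 30301 = 157 · 193.
φ(30301) = (157−1) · (193−1) = 156 · 192 = 29952.

29952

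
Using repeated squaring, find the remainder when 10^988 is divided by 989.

440

10^1 ≡ 10 (mod 989)
10^2 ≡ 10^2 = 100 ≡ 100 (mod 989)
10^4 ≡ 100^2 = 10000 ≡ 110 (mod 989)
10^8 ≡ 110^2 = 12100 ≡ 232 (mod 989)
10^16 ≡ 232^2 = 53824 ≡ 418 (mod 989)
10^32 ≡ 418^2 = 174724 ≡ 660 (mod 989)
10^64 ≡ 660^2 = 435600 ≡ 440 (mod 989)
10^128 ≡ 440^2 = 193600 ≡ 745 (mod 989)
10^256 ≡ 745^2 = 555025 ≡ 196 (mod 989)
10^512 ≡ 196^2 = 38416 ≡ 834 (mod 989)
988 = 512 + 256 + 128 + 64 + 16 + 8 + 4 in binary powers of 2.
So 10^988 ≡ 834 · 196 · 745 · 440 · 418 · 232 · 110 ≡ 440 (mod 989).
Since 440 ≠ 1, base 10 is a Fermat witness: 989 is composite.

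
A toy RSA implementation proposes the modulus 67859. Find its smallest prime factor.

11

67859 is odd.
Digit sum 35, not divisible by 3.
Ends in 9: not divisible by 5.
7: 67859 = 7·9694 + 1
11: 67859 = 11·6169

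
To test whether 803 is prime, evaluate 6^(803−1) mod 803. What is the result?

6^1 ≡ 6 (mod 803)
6^2 ≡ 6^2 = 36 ≡ 36 (mod 803)
6^4 ≡ 36^2 = 1296 ≡ 493 (mod 803)
6^8 ≡ 493^2 = 243049 ≡ 543 (mod 803)
6^16 ≡ 543^2 = 294849 ≡ 148 (mod 803)
6^32 ≡ 148^2 = 21904 ≡ 223 (mod 803)
6^64 ≡ 223^2 = 49729 ≡ 746 (mod 803)
6^128 ≡ 746^2 = 556516 ≡ 37 (mod 803)
6^256 ≡ 37^2 = 1369 ≡ 566 (mod 803)
6^512 ≡ 566^2 = 320356 ≡ 762 (mod 803)
802 = 512 + 256 + 32 + 2 in binary powers of 2.
So 6^802 ≡ 762 · 566 · 223 · 36 ≡ 641 (mod 803).
Since 641 ≠ 1, base 6 is a Fermat witness: 803 is composite.

641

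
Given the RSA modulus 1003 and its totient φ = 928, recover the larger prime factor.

φ(n) = (p−1)(q−1) = n − (p+q) + 1, so p + q = 1003 − 928 + 1 = 76.
p and q are the roots of t² − 76t + 1003 = 0.
Discriminant: 76² − 4·1003 = 5776 − 4012 = 1764; √1764 = 42.
q = (76 − 42)/2 = 17, p = (76 + 42)/2 = 59.
Check: 17 · 59 = 1003.

59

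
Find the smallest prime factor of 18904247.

71

18904247 is odd.
Digit sum 35, not divisible by 3.
Ends in 7: not divisible by 5.
7: 18904247 = 7·2700606 + 5
11: 18904247 = 11·1718567 + 10
13: 18904247 = 13·1454172 + 11
17: 18904247 = 17·1112014 + 9
19: 18904247 = 19·994960 + 7
23: 18904247 = 23·821923 + 18
29: 18904247 = 29·651870 + 17
31: 18904247 = 31·609814 + 13
37: 18904247 = 37·510925 + 22
41: 18904247 = 41·461079 + 8
43: 18904247 = 43·439633 + 28
47: 18904247 = 47·402218 + 1
53: 18904247 = 53·356683 + 48
59: 18904247 = 59·320410 + 57
61: 18904247 = 61·309905 + 42
67: 18904247 = 67·282152 + 63
71: 18904247 = 71·266257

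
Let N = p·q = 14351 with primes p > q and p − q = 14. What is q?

Since p = q + 14, we have 14351 = q(q + 14), so q² + 14q − 14351 = 0.
Discriminant: 14² + 4·14351 = 196 + 57404 = 57600; √57600 = 240.
q = (−14 + 240)/2 = 113, and p = q + 14 = 127.
Check: 113 · 127 = 14351.

113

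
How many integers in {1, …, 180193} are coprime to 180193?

Factor: 180193 = 13 · 83 · 167.
φ(180193) = (13−1) · (83−1) · (167−1) = 12 · 82 · 166 = 163344.

163344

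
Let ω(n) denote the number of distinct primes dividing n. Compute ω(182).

182 = 2 · 91
91 = 7 · 13
182 = 2 · 7 · 13, which has 3 distinct prime factors.

3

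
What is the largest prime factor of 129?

129 = 3 · 43
43 is prime.
So 129 = 3 · 43; the largest prime factor is 43.

43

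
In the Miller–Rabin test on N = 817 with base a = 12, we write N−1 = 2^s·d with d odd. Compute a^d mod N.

512

817 − 1 = 816 = 2^4 · 51, so d = 51.
12^1 ≡ 12 (mod 817)
12^2 ≡ 12^2 = 144 ≡ 144 (mod 817)
12^4 ≡ 144^2 = 20736 ≡ 311 (mod 817)
12^8 ≡ 311^2 = 96721 ≡ 315 (mod 817)
12^16 ≡ 315^2 = 99225 ≡ 368 (mod 817)
12^32 ≡ 368^2 = 135424 ≡ 619 (mod 817)
51 = 32 + 16 + 2 + 1 in binary powers of 2.
So 12^51 ≡ 619 · 368 · 144 · 12 ≡ 512 (mod 817).
Squaring chain: 512 → 704 → 514 → 305; never reaches −1, so base 12 is a Miller–Rabin witness that 817 is composite.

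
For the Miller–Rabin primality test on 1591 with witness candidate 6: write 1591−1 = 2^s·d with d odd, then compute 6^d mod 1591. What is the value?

1591 − 1 = 1590 = 2^1 · 795, so d = 795.
6^1 ≡ 6 (mod 1591)
6^2 ≡ 6^2 = 36 ≡ 36 (mod 1591)
6^4 ≡ 36^2 = 1296 ≡ 1296 (mod 1591)
6^8 ≡ 1296^2 = 1679616 ≡ 1111 (mod 1591)
6^16 ≡ 1111^2 = 1234321 ≡ 1296 (mod 1591)
6^32 ≡ 1296^2 = 1679616 ≡ 1111 (mod 1591)
6^64 ≡ 1111^2 = 1234321 ≡ 1296 (mod 1591)
6^128 ≡ 1296^2 = 1679616 ≡ 1111 (mod 1591)
6^256 ≡ 1111^2 = 1234321 ≡ 1296 (mod 1591)
6^512 ≡ 1296^2 = 1679616 ≡ 1111 (mod 1591)
795 = 512 + 256 + 16 + 8 + 2 + 1 in binary powers of 2.
So 6^795 ≡ 1111 · 1296 · 1296 · 1111 · 36 · 6 ≡ 216 (mod 1591).
Squaring chain: 216; never reaches −1, so base 6 is a Miller–Rabin witness that 1591 is composite.

216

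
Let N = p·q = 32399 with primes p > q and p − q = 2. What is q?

Since p = q + 2, we have 32399 = q(q + 2), so q² + 2q − 32399 = 0.
Discriminant: 2² + 4·32399 = 4 + 129596 = 129600; √129600 = 360.
q = (−2 + 360)/2 = 179, and p = q + 2 = 181.
Check: 179 · 181 = 32399.

179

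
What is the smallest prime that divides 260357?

19

260357 is odd.
Digit sum 23, not divisible by 3.
Ends in 7: not divisible by 5.
7: 260357 = 7·37193 + 6
11: 260357 = 11·23668 + 9
13: 260357 = 13·20027 + 6
17: 260357 = 17·15315 + 2
19: 260357 = 19·13703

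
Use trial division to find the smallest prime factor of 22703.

73

22703 is odd.
Digit sum 14, not divisible by 3.
Ends in 3: not divisible by 5.
7: 22703 = 7·3243 + 2
11: 22703 = 11·2063 + 10
13: 22703 = 13·1746 + 5
17: 22703 = 17·1335 + 8
19: 22703 = 19·1194 + 17
23: 22703 = 23·987 + 2
29: 22703 = 29·782 + 25
31: 22703 = 31·732 + 11
37: 22703 = 37·613 + 22
41: 22703 = 41·553 + 30
43: 22703 = 43·527 + 42
47: 22703 = 47·483 + 2
53: 22703 = 53·428 + 19
59: 22703 = 59·384 + 47
61: 22703 = 61·372 + 11
67: 22703 = 67·338 + 57
71: 22703 = 71·319 + 54
73: 22703 = 73·311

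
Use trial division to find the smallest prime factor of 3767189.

3767189 is odd.
Digit sum 41, not divisible by 3.
Ends in 9: not divisible by 5.
7: 3767189 = 7·538169 + 6
11: 3767189 = 11·342471 + 8
13: 3767189 = 13·289783 + 10
17: 3767189 = 17·221599 + 6
19: 3767189 = 19·198273 + 2
23: 3767189 = 23·163790 + 19
29: 3767189 = 29·129903 + 2
31: 3767189 = 31·121522 + 7
37: 3767189 = 37·101815 + 34
41: 3767189 = 41·91882 + 27
43: 3767189 = 43·87609 + 2
47: 3767189 = 47·80152 + 45
53: 3767189 = 53·71079 + 2
59: 3767189 = 59·63850 + 39
61: 3767189 = 61·61757 + 12
67: 3767189 = 67·56226 + 47
71: 3767189 = 71·53059

71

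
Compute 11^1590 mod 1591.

11^1 ≡ 11 (mod 1591)
11^2 ≡ 11^2 = 121 ≡ 121 (mod 1591)
11^4 ≡ 121^2 = 14641 ≡ 322 (mod 1591)
11^8 ≡ 322^2 = 103684 ≡ 269 (mod 1591)
11^16 ≡ 269^2 = 72361 ≡ 766 (mod 1591)
11^32 ≡ 766^2 = 586756 ≡ 1268 (mod 1591)
11^64 ≡ 1268^2 = 1607824 ≡ 914 (mod 1591)
11^128 ≡ 914^2 = 835396 ≡ 121 (mod 1591)
11^256 ≡ 121^2 = 14641 ≡ 322 (mod 1591)
11^512 ≡ 322^2 = 103684 ≡ 269 (mod 1591)
11^1024 ≡ 269^2 = 72361 ≡ 766 (mod 1591)
1590 = 1024 + 512 + 32 + 16 + 4 + 2 in binary powers of 2.
So 11^1590 ≡ 766 · 269 · 1268 · 766 · 322 · 121 ≡ 1000 (mod 1591).
Since 1000 ≠ 1, base 11 is a Fermat witness: 1591 is composite.

1000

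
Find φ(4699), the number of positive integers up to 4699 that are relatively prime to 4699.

4536

Factor: 4699 = 37 · 127.
φ(4699) = (37−1) · (127−1) = 36 · 126 = 4536.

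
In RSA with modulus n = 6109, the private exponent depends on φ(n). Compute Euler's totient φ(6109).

Factor: 6109 = 41 · 149.
φ(6109) = (41−1) · (149−1) = 40 · 148 = 5920.

5920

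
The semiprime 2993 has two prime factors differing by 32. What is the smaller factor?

41

Since p = q + 32, we have 2993 = q(q + 32), so q² + 32q − 2993 = 0.
Discriminant: 32² + 4·2993 = 1024 + 11972 = 12996; √12996 = 114.
q = (−32 + 114)/2 = 41, and p = q + 32 = 73.
Check: 41 · 73 = 2993.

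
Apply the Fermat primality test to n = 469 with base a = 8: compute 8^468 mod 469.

8^1 ≡ 8 (mod 469)
8^2 ≡ 8^2 = 64 ≡ 64 (mod 469)
8^4 ≡ 64^2 = 4096 ≡ 344 (mod 469)
8^8 ≡ 344^2 = 118336 ≡ 148 (mod 469)
8^16 ≡ 148^2 = 21904 ≡ 330 (mod 469)
8^32 ≡ 330^2 = 108900 ≡ 92 (mod 469)
8^64 ≡ 92^2 = 8464 ≡ 22 (mod 469)
8^128 ≡ 22^2 = 484 ≡ 15 (mod 469)
8^256 ≡ 15^2 = 225 ≡ 225 (mod 469)
468 = 256 + 128 + 64 + 16 + 4 in binary powers of 2.
So 8^468 ≡ 225 · 15 · 22 · 330 · 344 ≡ 442 (mod 469).
Since 442 ≠ 1, base 8 is a Fermat witness: 469 is composite.

442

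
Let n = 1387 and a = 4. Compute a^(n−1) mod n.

4^1 ≡ 4 (mod 1387)
4^2 ≡ 4^2 = 16 ≡ 16 (mod 1387)
4^4 ≡ 16^2 = 256 ≡ 256 (mod 1387)
4^8 ≡ 256^2 = 65536 ≡ 347 (mod 1387)
4^16 ≡ 347^2 = 120409 ≡ 1127 (mod 1387)
4^32 ≡ 1127^2 = 1270129 ≡ 1024 (mod 1387)
4^64 ≡ 1024^2 = 1048576 ≡ 4 (mod 1387)
4^128 ≡ 4^2 = 16 ≡ 16 (mod 1387)
4^256 ≡ 16^2 = 256 ≡ 256 (mod 1387)
4^512 ≡ 256^2 = 65536 ≡ 347 (mod 1387)
4^1024 ≡ 347^2 = 120409 ≡ 1127 (mod 1387)
1386 = 1024 + 256 + 64 + 32 + 8 + 2 in binary powers of 2.
So 4^1386 ≡ 1127 · 256 · 4 · 1024 · 347 · 16 ≡ 1 (mod 1387).
Since the result is 1, base 4 gives no evidence that 1387 is composite.

1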